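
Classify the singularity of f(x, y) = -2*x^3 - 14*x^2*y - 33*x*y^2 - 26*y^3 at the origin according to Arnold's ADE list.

The Hessian of f at 0 is [[0, 0], [0, 0]] with rank 0, so corank 2. A Groebner basis of the Jacobian ideal J(f) in C{x,y} is {y^3, x^2 - 3*y^2/2, x*y + 3*y^2/2}; counting standard monomials gives mu = 4. Corank 2; j^3 = -(x + 2*y)*(2*x^2 + 10*x*y + 13*y^2) splits into three distinct lines over C (the quadratic factor has nonzero discriminant), so D_4.

D_4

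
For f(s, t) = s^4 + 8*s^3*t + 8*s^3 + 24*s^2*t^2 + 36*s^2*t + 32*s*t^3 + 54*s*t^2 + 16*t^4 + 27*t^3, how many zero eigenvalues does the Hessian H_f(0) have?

Hessian at 0 has rank 0.

2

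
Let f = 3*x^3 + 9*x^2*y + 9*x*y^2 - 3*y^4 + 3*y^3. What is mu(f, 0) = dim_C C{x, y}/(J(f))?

6

The Hessian of f at 0 has rank 0. Corank 2; j^3 = 3*(x + y)^3 is a perfect cube, so E-series; the 4-jet and mu = 6 give E_6.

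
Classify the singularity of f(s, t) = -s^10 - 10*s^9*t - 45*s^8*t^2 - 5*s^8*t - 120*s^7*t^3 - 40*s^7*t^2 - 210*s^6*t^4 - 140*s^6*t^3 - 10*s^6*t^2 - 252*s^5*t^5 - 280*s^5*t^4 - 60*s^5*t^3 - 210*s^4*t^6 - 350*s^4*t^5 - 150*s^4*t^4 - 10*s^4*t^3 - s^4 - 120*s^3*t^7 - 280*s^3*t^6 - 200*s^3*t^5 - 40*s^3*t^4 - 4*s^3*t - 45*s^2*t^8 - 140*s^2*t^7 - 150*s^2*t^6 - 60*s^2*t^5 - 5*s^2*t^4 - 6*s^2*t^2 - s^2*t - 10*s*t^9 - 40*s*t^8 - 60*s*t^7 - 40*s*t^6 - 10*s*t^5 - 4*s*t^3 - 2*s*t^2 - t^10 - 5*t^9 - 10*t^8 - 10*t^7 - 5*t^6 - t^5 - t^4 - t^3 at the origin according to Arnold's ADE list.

D_{6}

The Hessian of f at 0 has rank 0. Corank 2; j^3 = -t*(s + t)^2 has shape L^2 M (L != M), so D-series; mu = 6 gives D_6.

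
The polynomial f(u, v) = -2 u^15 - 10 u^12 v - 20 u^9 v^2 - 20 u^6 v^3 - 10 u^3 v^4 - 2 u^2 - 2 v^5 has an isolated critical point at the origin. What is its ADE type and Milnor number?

Type A4, Milnor number mu = 4.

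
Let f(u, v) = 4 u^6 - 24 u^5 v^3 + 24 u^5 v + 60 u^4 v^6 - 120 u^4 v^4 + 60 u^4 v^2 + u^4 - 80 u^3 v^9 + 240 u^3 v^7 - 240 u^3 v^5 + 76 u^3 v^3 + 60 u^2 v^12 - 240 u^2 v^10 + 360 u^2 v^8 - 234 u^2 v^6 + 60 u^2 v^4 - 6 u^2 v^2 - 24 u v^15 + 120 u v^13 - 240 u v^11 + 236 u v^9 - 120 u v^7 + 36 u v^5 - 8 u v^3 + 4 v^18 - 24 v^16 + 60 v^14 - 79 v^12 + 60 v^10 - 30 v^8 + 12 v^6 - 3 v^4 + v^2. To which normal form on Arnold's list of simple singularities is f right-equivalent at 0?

A_3

The Hessian of f at 0 has rank 1. Corank 1: A-series; mu = 3 gives A_3.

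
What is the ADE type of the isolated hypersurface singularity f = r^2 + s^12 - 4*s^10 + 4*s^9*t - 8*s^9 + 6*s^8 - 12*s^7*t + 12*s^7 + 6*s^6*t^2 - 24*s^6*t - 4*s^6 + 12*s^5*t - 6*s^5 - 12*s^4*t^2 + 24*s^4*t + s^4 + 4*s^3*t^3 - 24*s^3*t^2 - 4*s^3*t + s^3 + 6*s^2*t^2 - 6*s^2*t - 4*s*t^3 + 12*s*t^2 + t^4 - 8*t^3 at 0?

E_6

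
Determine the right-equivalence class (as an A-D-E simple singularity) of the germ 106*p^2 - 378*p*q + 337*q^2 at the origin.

A1

The Hessian of f at 0 has rank 2. Corank 0: nondegenerate Morse point, so A_1.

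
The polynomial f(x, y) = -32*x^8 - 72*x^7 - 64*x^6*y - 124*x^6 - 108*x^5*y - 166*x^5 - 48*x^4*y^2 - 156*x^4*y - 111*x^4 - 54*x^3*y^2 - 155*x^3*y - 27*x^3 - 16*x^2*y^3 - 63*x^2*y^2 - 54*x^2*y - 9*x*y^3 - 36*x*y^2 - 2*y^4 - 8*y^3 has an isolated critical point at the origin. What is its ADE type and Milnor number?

Type E_{7}, Milnor number mu = 7.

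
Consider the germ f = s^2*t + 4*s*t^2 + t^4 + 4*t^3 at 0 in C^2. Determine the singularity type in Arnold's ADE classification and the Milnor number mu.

Type D_{5}, Milnor number mu = 5.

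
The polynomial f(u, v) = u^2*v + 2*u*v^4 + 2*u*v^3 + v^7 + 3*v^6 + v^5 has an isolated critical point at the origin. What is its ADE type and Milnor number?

Type D_7, Milnor number mu = 7.

The Hessian of f at 0 is [[0, 0], [0, 0]] with rank 0, so corank 2. A Groebner basis of the Jacobian ideal J(f) in C{u,v} is {u*v + v^4 + v^3, u^3, u^2*v + u^2/4 + u*v/4 + v^3/4, -u^2/4 + u*v^2 - 5*u*v/4 - 5*v^3/4}; counting standard monomials gives mu = 7. Corank 2; j^3 = u^2*v has shape L^2 M (L != M), so D-series; mu = 7 gives D_7.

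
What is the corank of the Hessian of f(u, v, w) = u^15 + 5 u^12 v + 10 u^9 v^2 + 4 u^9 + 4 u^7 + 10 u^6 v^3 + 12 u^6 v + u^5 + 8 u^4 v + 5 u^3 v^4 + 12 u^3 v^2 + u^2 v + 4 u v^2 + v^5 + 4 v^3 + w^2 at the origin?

2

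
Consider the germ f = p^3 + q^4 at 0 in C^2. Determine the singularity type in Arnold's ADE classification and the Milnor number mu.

The Hessian of f at 0 has rank 0. Corank 2; j^3 = p^3 is a perfect cube, so E-series; the 4-jet and mu = 6 give E_6.

Type E_6, Milnor number mu = 6.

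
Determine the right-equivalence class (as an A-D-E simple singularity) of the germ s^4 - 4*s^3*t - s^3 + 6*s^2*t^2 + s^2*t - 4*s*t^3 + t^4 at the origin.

D_5

The Hessian of f at 0 is [[0, 0], [0, 0]] with rank 0, so corank 2. A Groebner basis of the Jacobian ideal J(f) in C{s,t} is {s*t^2, s*t/4 + t^3, s^2 - s*t}; counting standard monomials gives mu = 5. Corank 2; j^3 = -s^2*(s - t) has shape L^2 M (L != M), so D-series; mu = 5 gives D_5.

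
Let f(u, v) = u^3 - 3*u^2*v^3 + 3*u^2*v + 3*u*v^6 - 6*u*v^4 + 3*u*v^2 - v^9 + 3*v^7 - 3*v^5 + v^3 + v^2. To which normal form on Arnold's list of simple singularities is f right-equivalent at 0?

A_{2}

The Hessian of f at 0 is [[0, 0], [0, 2]] with rank 1, so corank 1. A Groebner basis of the Jacobian ideal J(f) in C{u,v} is {u^2, v}; counting standard monomials gives mu = 2. Corank 1: A-series; mu = 2 gives A_2.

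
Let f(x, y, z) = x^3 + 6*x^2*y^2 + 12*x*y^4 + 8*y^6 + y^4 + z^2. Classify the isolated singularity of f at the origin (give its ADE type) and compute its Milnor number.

The Hessian of f at 0 has rank 1. Corank 2; j^3 = x^3 is a perfect cube, so E-series; the 4-jet and mu = 6 give E_6.

Type E_6, Milnor number mu = 6.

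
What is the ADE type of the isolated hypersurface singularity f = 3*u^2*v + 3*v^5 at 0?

The Hessian of f at 0 is [[0, 0], [0, 0]] with rank 0, so corank 2. A Groebner basis of the Jacobian ideal J(f) in C{u,v} is {u^2/5 + v^4, u^3, u*v}; counting standard monomials gives mu = 6. Corank 2; j^3 = 3*u^2*v has shape L^2 M (L != M), so D-series; mu = 6 gives D_6.

D_{6}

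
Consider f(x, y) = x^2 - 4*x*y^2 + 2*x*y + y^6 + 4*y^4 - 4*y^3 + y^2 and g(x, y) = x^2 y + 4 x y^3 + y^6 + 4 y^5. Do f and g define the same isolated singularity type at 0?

No.

The Hessian of f at 0 is [[2, 2], [2, 2]] with rank 1, so corank 1. A Groebner basis of the Jacobian ideal J(f) in C{x,y} is {x^3 - 3*x^2/2 - 5*x*y/2 - x/2 - y/2, x^2*y + x^2 + 3*x*y/2 + x/4 + y/4, -x/2 + y^2 - y/2}; counting standard monomials gives mu = 5. Corank 1: A-series; mu = 5 gives A_5. The Hessian of g at 0 is [[0, 0], [0, 0]] with rank 0, so corank 2. A Groebner basis of the Jacobian ideal J(g) in C{x,y} is {x^3, x^2*y + 2*x^2/3 + 4*x*y^2/3, x*y/2 + y^3}; counting standard monomials gives mu = 7. Corank 2; j^3 = x^2*y has shape L^2 M (L != M), so D-series; mu = 7 gives D_7. f is A_5 but g is D_7, hence not right-equivalent.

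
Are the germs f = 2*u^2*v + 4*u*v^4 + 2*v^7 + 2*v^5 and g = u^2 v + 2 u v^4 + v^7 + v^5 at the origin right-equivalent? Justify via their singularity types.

Yes.

The Hessian of f at 0 is [[0, 0], [0, 0]] with rank 0, so corank 2. A Groebner basis of the Jacobian ideal J(f) in C{u,v} is {u*v + v^4, u*v^2, u^2 - 5*u*v}; counting standard monomials gives mu = 6. Corank 2; j^3 = 2*u^2*v has shape L^2 M (L != M), so D-series; mu = 6 gives D_6. The Hessian of g at 0 is [[0, 0], [0, 0]] with rank 0, so corank 2. A Groebner basis of the Jacobian ideal J(g) in C{u,v} is {u*v + v^4, u*v^2, u^2 - 5*u*v}; counting standard monomials gives mu = 6. Corank 2; j^3 = u^2*v has shape L^2 M (L != M), so D-series; mu = 6 gives D_6. Both have type D_6, hence right-equivalent.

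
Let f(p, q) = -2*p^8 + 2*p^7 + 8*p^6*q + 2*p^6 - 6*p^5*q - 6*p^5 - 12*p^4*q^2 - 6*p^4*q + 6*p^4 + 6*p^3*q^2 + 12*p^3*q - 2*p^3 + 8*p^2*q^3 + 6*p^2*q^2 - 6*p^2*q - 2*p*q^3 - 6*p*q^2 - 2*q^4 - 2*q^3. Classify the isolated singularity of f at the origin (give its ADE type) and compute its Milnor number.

Type E_{7}, Milnor number mu = 7.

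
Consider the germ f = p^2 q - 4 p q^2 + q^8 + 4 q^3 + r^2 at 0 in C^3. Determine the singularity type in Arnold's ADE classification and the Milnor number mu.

Type D9, Milnor number mu = 9.

The Hessian of f at 0 is [[0, 0, 0], [0, 0, 0], [0, 0, 2]] with rank 1, so corank 2. A Groebner basis of the Jacobian ideal J(f) in C{p,q,r} is {p^2/8 + q^7 - q^2/2, p^3 - 8*q^3, p*q - 2*q^2, r}; counting standard monomials gives mu = 9. Corank 2; j^3 = q*(p - 2*q)^2 has shape L^2 M (L != M), so D-series; mu = 9 gives D_9.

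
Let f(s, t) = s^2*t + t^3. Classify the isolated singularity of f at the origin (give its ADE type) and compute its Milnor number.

Type D4, Milnor number mu = 4.

The Hessian of f at 0 is [[0, 0], [0, 0]] with rank 0, so corank 2. A Groebner basis of the Jacobian ideal J(f) in C{s,t} is {t^3, s^2 + 3*t^2, s*t}; counting standard monomials gives mu = 4. Corank 2; j^3 = t*(s^2 + t^2) splits into three distinct lines over C (the quadratic factor has nonzero discriminant), so D_4.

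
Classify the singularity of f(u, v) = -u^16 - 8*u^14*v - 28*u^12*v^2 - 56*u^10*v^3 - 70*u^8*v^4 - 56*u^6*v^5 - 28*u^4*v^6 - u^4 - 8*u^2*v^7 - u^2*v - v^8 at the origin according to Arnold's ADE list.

D9

The Hessian of f at 0 has rank 0. Corank 2; j^3 = -u^2*v has shape L^2 M (L != M), so D-series; mu = 9 gives D_9.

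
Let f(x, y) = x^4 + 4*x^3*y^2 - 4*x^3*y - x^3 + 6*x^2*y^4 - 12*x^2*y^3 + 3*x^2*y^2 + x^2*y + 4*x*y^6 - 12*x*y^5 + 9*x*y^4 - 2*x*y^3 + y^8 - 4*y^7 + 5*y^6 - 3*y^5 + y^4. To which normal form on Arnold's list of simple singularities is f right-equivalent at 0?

D5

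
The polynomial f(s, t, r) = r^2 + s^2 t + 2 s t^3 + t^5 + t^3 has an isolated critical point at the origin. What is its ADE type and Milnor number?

Type D4, Milnor number mu = 4.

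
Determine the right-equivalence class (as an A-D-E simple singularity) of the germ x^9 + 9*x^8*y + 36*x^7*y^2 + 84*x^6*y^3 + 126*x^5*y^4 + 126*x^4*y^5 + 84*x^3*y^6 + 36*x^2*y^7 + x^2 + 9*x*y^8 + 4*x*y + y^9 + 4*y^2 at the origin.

A_{8}

The Hessian of f at 0 has rank 1. Corank 1: A-series; mu = 8 gives A_8.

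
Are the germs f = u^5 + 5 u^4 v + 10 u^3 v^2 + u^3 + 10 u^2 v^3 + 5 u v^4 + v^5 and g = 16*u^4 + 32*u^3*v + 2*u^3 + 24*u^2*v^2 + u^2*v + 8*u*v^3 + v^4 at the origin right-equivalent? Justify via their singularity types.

No.

The Hessian of f at 0 is [[0, 0], [0, 0]] with rank 0, so corank 2. A Groebner basis of the Jacobian ideal J(f) in C{u,v} is {v^5, u*v^3 + v^4/4, u^2}; counting standard monomials gives mu = 8. Corank 2; j^3 = u^3 is a perfect cube, so E-series; the 5-jet and mu = 8 give E_8. The Hessian of g at 0 is [[0, 0], [0, 0]] with rank 0, so corank 2. A Groebner basis of the Jacobian ideal J(g) in C{u,v} is {u*v^2, -u*v/8 + v^3, u^2 + u*v/2}; counting standard monomials gives mu = 5. Corank 2; j^3 = u^2*(2*u + v) has shape L^2 M (L != M), so D-series; mu = 5 gives D_5. f is E_8 but g is D_5, hence not right-equivalent.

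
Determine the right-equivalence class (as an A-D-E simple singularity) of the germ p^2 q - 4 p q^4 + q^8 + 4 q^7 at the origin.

D_9

The Hessian of f at 0 is [[0, 0], [0, 0]] with rank 0, so corank 2. A Groebner basis of the Jacobian ideal J(f) in C{p,q} is {p^2*q^2, -p^2*q - p^2/2 + p*q^3, -p*q/2 + q^4, p^3}; counting standard monomials gives mu = 9. Corank 2; j^3 = p^2*q has shape L^2 M (L != M), so D-series; mu = 9 gives D_9.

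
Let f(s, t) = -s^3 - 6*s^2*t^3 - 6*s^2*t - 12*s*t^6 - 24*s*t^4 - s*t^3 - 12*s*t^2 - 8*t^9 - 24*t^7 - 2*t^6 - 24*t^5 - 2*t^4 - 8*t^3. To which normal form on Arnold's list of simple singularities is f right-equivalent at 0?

The Hessian of f at 0 is [[0, 0], [0, 0]] with rank 0, so corank 2. A Groebner basis of the Jacobian ideal J(f) in C{s,t} is {s^3 + 6*s^2*t + 48*s^2 + 192*s*t + 192*t^2, -6*s^2 + s*t^2 - 24*s*t - 24*t^2, 3*s^2 + 12*s*t + t^3 + 12*t^2}; counting standard monomials gives mu = 7. Corank 2; j^3 = -(s + 2*t)^3 is a perfect cube, so E-series; the 4-jet and mu = 7 give E_7.

E7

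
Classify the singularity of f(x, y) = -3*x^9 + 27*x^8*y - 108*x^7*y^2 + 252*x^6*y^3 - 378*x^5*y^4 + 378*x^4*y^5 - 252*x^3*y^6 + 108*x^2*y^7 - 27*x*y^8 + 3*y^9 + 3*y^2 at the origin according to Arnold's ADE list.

A_8

The Hessian of f at 0 has rank 1. Corank 1: A-series; mu = 8 gives A_8.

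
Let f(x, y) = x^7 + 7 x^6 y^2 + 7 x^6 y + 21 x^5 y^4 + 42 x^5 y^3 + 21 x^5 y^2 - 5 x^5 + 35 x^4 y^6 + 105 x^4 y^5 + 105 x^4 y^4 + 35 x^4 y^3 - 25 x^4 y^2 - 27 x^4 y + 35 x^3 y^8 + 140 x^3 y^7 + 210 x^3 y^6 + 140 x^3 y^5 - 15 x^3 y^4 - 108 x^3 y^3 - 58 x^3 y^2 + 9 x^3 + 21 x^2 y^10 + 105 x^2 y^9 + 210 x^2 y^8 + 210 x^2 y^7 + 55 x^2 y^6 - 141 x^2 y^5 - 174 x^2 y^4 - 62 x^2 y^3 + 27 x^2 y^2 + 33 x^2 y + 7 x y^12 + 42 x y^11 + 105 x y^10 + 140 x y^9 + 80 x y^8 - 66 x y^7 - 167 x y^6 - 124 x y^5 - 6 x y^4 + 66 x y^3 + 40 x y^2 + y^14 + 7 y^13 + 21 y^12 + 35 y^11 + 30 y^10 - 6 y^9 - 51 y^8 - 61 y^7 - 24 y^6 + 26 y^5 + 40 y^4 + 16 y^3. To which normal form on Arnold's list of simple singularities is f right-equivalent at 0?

D6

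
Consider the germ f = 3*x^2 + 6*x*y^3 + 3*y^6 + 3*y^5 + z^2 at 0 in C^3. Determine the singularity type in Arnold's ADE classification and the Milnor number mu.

The Hessian of f at 0 is [[6, 0, 0], [0, 0, 0], [0, 0, 2]] with rank 2, so corank 1. A Groebner basis of the Jacobian ideal J(f) in C{x,y,z} is {x + y^3, x^2, x*y, z}; counting standard monomials gives mu = 4. Corank 1: A-series; mu = 4 gives A_4.

Type A4, Milnor number mu = 4.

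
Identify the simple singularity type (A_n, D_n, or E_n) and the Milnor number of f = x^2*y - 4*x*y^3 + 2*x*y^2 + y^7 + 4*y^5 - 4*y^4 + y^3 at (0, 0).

The Hessian of f at 0 is [[0, 0], [0, 0]] with rank 0, so corank 2. A Groebner basis of the Jacobian ideal J(f) in C{x,y} is {x^2*y^2 + x^2*y + 4*x^2/7 + 5*x*y^2/14 + 23*x*y/28 + y^2/4, x^3 + 3*x^2*y + 8*x^2/7 + 5*x*y^2/7 + 23*x*y/14 + y^2/2, -x*y/2 + y^3 - y^2/2}; counting standard monomials gives mu = 8. Corank 2; j^3 = y*(x + y)^2 has shape L^2 M (L != M), so D-series; mu = 8 gives D_8.

Type D_{8}, Milnor number mu = 8.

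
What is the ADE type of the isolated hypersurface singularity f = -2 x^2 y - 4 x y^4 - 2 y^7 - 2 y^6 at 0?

D_7

The Hessian of f at 0 is [[0, 0], [0, 0]] with rank 0, so corank 2. A Groebner basis of the Jacobian ideal J(f) in C{x,y} is {x*y + y^4, x^3, x^2*y, -x^2/6 + x*y^2}; counting standard monomials gives mu = 7. Corank 2; j^3 = -2*x^2*y has shape L^2 M (L != M), so D-series; mu = 7 gives D_7.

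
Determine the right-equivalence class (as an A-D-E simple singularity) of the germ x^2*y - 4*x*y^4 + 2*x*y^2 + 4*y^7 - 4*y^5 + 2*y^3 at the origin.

The Hessian of f at 0 has rank 0. Corank 2; j^3 = y*(x^2 + 2*x*y + 2*y^2) splits into three distinct lines over C (the quadratic factor has nonzero discriminant), so D_4.

D4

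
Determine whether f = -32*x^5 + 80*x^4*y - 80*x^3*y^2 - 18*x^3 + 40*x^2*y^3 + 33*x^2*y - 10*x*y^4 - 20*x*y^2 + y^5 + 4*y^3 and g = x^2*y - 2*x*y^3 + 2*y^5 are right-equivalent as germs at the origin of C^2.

Yes.

The Hessian of f at 0 is [[0, 0], [0, 0]] with rank 0, so corank 2. A Groebner basis of the Jacobian ideal J(f) in C{x,y} is {-243*x*y/10 + y^4 + 81*y^2/5, x*y^2 - 2*y^3/3, x^2 - 7*x*y/6 + y^2/3}; counting standard monomials gives mu = 6. Corank 2; j^3 = -(2*x - y)*(3*x - 2*y)^2 has shape L^2 M (L != M), so D-series; mu = 6 gives D_6. The Hessian of g at 0 is [[0, 0], [0, 0]] with rank 0, so corank 2. A Groebner basis of the Jacobian ideal J(g) in C{x,y} is {x^3, x^2*y, x^2/4 + x*y^2, -x*y + y^3}; counting standard monomials gives mu = 6. Corank 2; j^3 = x^2*y has shape L^2 M (L != M), so D-series; mu = 6 gives D_6. Both have type D_6, hence right-equivalent.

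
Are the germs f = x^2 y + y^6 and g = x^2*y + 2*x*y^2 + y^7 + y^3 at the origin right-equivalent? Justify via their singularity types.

No.

The Hessian of f at 0 is [[0, 0], [0, 0]] with rank 0, so corank 2. A Groebner basis of the Jacobian ideal J(f) in C{x,y} is {x^2/6 + y^5, x^3, x*y}; counting standard monomials gives mu = 7. Corank 2; j^3 = x^2*y has shape L^2 M (L != M), so D-series; mu = 7 gives D_7. The Hessian of g at 0 is [[0, 0], [0, 0]] with rank 0, so corank 2. A Groebner basis of the Jacobian ideal J(g) in C{x,y} is {x^2/7 + y^6 - y^2/7, x^3 + y^3, x*y + y^2}; counting standard monomials gives mu = 8. Corank 2; j^3 = y*(x + y)^2 has shape L^2 M (L != M), so D-series; mu = 8 gives D_8. f is D_7 but g is D_8, hence not right-equivalent.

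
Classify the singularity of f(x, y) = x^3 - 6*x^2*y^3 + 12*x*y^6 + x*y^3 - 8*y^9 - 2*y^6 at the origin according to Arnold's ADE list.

E_{7}

The Hessian of f at 0 is [[0, 0], [0, 0]] with rank 0, so corank 2. A Groebner basis of the Jacobian ideal J(f) in C{x,y} is {x^3, x*y^2, 3*x^2 + y^3}; counting standard monomials gives mu = 7. Corank 2; j^3 = x^3 is a perfect cube, so E-series; the 4-jet and mu = 7 give E_7.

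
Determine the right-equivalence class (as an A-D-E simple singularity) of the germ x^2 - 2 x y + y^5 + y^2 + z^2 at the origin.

A_{4}

The Hessian of f at 0 is [[2, -2, 0], [-2, 2, 0], [0, 0, 2]] with rank 2, so corank 1. A Groebner basis of the Jacobian ideal J(f) in C{x,y,z} is {y^4, x - y, z}; counting standard monomials gives mu = 4. Corank 1: A-series; mu = 4 gives A_4.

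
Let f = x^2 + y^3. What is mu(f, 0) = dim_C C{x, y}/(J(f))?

2

The Hessian of f at 0 has rank 1. Corank 1: A-series; mu = 2 gives A_2.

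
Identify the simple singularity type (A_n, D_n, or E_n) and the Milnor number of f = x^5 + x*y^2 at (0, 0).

Type D_6, Milnor number mu = 6.

The Hessian of f at 0 is [[0, 0], [0, 0]] with rank 0, so corank 2. A Groebner basis of the Jacobian ideal J(f) in C{x,y} is {x^4 + y^2/5, y^3, x*y}; counting standard monomials gives mu = 6. Corank 2; j^3 = x*y^2 has shape L^2 M (L != M), so D-series; mu = 6 gives D_6.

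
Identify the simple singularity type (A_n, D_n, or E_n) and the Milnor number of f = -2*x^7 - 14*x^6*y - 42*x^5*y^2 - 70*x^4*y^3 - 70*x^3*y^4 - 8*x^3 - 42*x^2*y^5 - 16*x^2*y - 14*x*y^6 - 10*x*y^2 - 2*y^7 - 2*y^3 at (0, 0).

Type D_8, Milnor number mu = 8.

The Hessian of f at 0 is [[0, 0], [0, 0]] with rank 0, so corank 2. A Groebner basis of the Jacobian ideal J(f) in C{x,y} is {-128*x*y/7 + y^6 - 64*y^2/7, x*y^2 + y^3/2, x^2 + 3*x*y/2 + y^2/2}; counting standard monomials gives mu = 8. Corank 2; j^3 = -2*(x + y)*(2*x + y)^2 has shape L^2 M (L != M), so D-series; mu = 8 gives D_8.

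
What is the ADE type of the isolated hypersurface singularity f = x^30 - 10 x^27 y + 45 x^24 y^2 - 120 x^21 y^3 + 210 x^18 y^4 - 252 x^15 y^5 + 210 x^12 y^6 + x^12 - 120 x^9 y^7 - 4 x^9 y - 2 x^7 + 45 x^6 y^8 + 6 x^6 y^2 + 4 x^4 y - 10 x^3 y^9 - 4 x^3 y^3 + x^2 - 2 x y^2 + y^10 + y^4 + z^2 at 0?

The Hessian of f at 0 has rank 2. Corank 1: A-series; mu = 9 gives A_9.

A9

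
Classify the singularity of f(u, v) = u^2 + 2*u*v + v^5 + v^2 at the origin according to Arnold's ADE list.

A4

The Hessian of f at 0 is [[2, 2], [2, 2]] with rank 1, so corank 1. A Groebner basis of the Jacobian ideal J(f) in C{u,v} is {v^4, u + v}; counting standard monomials gives mu = 4. Corank 1: A-series; mu = 4 gives A_4.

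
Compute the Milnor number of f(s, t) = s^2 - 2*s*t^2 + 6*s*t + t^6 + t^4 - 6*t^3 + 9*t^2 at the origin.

5

The Hessian of f at 0 has rank 1. Corank 1: A-series; mu = 5 gives A_5.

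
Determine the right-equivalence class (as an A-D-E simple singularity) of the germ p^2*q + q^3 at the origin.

D_{4}

The Hessian of f at 0 is [[0, 0], [0, 0]] with rank 0, so corank 2. A Groebner basis of the Jacobian ideal J(f) in C{p,q} is {q^3, p^2 + 3*q^2, p*q}; counting standard monomials gives mu = 4. Corank 2; j^3 = q*(p^2 + q^2) splits into three distinct lines over C (the quadratic factor has nonzero discriminant), so D_4.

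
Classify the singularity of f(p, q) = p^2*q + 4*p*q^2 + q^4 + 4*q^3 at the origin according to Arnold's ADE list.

The Hessian of f at 0 is [[0, 0], [0, 0]] with rank 0, so corank 2. A Groebner basis of the Jacobian ideal J(f) in C{p,q} is {p^3 - 2*p^2 + 8*q^2, p^2/4 + q^3 - q^2, p*q + 2*q^2}; counting standard monomials gives mu = 5. Corank 2; j^3 = q*(p + 2*q)^2 has shape L^2 M (L != M), so D-series; mu = 5 gives D_5.

D_5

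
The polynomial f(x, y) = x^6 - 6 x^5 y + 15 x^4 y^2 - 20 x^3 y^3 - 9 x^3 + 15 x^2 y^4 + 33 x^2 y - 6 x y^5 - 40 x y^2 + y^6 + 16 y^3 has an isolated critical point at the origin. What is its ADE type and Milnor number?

The Hessian of f at 0 is [[0, 0], [0, 0]] with rank 0, so corank 2. A Groebner basis of the Jacobian ideal J(f) in C{x,y} is {243*x*y/2 + y^5 - 162*y^2, x*y^2 - 4*y^3/3, x^2 - 7*x*y/3 + 4*y^2/3}; counting standard monomials gives mu = 7. Corank 2; j^3 = -(x - y)*(3*x - 4*y)^2 has shape L^2 M (L != M), so D-series; mu = 7 gives D_7.

Type D7, Milnor number mu = 7.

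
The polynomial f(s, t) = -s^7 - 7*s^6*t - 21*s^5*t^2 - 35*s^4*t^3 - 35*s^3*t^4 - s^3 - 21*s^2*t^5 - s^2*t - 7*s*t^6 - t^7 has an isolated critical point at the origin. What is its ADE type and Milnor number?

Type D_{8}, Milnor number mu = 8.

The Hessian of f at 0 is [[0, 0], [0, 0]] with rank 0, so corank 2. A Groebner basis of the Jacobian ideal J(f) in C{s,t} is {-s*t/7 + t^6, s*t^2, s^2 + s*t}; counting standard monomials gives mu = 8. Corank 2; j^3 = -s^2*(s + t) has shape L^2 M (L != M), so D-series; mu = 8 gives D_8.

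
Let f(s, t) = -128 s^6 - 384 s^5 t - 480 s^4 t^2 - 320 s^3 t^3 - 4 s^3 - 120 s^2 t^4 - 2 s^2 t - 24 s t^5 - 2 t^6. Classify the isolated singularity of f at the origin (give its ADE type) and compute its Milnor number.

The Hessian of f at 0 has rank 0. Corank 2; j^3 = -2*s^2*(2*s + t) has shape L^2 M (L != M), so D-series; mu = 7 gives D_7.

Type D_7, Milnor number mu = 7.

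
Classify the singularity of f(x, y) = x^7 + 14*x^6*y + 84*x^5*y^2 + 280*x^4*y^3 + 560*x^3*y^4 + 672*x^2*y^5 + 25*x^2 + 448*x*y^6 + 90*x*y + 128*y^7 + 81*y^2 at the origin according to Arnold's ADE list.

A_{6}

The Hessian of f at 0 has rank 1. Corank 1: A-series; mu = 6 gives A_6.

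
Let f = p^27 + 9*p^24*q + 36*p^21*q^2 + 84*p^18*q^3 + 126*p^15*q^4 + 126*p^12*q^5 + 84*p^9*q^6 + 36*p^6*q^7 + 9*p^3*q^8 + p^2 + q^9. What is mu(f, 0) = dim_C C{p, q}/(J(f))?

The Hessian of f at 0 has rank 1. Corank 1: A-series; mu = 8 gives A_8.

8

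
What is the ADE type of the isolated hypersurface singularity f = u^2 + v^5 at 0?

A4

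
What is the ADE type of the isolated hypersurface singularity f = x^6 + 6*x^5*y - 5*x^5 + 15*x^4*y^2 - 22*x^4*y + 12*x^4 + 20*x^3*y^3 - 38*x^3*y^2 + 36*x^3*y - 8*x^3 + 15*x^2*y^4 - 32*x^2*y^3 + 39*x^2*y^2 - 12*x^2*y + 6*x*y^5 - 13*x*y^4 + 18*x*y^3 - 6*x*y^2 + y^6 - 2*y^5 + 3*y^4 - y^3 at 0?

E_8

The Hessian of f at 0 is [[0, 0], [0, 0]] with rank 0, so corank 2. A Groebner basis of the Jacobian ideal J(f) in C{x,y} is {-20*x^2 + x*y^3 + 5*x*y^2 - 20*x*y + 5*y^3/2 - 5*y^2, 32*x^2 - 8*x*y^2 + 32*x*y + y^4 - 4*y^3 + 8*y^2, x^3 + 3*x^2/2 - 9*x*y^2/8 + 3*x*y/2 - 7*y^3/16 + 3*y^2/8, x^2*y - x^2 + 5*x*y^2/4 - x*y + 3*y^3/8 - y^2/4}; counting standard monomials gives mu = 8. Corank 2; j^3 = -(2*x + y)^3 is a perfect cube, so E-series; the 5-jet and mu = 8 give E_8.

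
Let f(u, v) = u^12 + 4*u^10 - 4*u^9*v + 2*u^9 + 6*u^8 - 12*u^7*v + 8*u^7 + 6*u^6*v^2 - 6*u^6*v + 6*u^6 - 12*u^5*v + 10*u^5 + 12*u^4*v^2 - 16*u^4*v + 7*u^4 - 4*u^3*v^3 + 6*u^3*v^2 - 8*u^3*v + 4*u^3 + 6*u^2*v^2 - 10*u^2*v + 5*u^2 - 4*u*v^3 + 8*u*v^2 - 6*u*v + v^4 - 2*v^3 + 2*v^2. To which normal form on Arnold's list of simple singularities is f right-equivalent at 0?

A_1

The Hessian of f at 0 has rank 2. Corank 0: nondegenerate Morse point, so A_1.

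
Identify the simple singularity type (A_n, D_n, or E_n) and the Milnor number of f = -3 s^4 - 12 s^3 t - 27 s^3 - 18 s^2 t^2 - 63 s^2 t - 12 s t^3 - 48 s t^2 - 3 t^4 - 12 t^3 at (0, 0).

The Hessian of f at 0 has rank 0. Corank 2; j^3 = -3*(s + t)*(3*s + 2*t)^2 has shape L^2 M (L != M), so D-series; mu = 5 gives D_5.

Type D_{5}, Milnor number mu = 5.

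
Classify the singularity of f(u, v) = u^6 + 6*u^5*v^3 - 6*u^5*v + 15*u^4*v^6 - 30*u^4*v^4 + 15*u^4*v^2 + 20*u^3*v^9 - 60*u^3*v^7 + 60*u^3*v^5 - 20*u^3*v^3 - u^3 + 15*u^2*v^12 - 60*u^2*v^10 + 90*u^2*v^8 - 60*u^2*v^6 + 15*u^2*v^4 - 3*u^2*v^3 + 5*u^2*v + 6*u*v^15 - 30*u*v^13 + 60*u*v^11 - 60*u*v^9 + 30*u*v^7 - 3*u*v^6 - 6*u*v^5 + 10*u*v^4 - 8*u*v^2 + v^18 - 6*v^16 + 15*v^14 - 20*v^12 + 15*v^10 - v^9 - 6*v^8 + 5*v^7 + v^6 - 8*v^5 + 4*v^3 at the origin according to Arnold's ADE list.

D_7

The Hessian of f at 0 is [[0, 0], [0, 0]] with rank 0, so corank 2. A Groebner basis of the Jacobian ideal J(f) in C{u,v} is {u^2 - 3*u*v + v^4 + 2*v^2, u^3 + 2*u^2 - 8*u*v - 8*v^3 + 8*v^2, u^2*v + 2*u^2/3 - 8*u*v/3 - 4*v^3 + 8*v^2/3, u^2/6 + u*v^2 - 2*u*v/3 - 2*v^3 + 2*v^2/3}; counting standard monomials gives mu = 7. Corank 2; j^3 = -(u - 2*v)^2*(u - v) has shape L^2 M (L != M), so D-series; mu = 7 gives D_7.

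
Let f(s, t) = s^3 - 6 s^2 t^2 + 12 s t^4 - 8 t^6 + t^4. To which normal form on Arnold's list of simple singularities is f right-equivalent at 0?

E_{6}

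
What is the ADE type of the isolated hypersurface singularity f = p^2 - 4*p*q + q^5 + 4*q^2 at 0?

A_{4}

The Hessian of f at 0 is [[2, -4], [-4, 8]] with rank 1, so corank 1. A Groebner basis of the Jacobian ideal J(f) in C{p,q} is {q^4, p - 2*q}; counting standard monomials gives mu = 4. Corank 1: A-series; mu = 4 gives A_4.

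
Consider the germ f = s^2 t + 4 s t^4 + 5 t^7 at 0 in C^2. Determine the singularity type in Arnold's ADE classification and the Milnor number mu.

The Hessian of f at 0 is [[0, 0], [0, 0]] with rank 0, so corank 2. A Groebner basis of the Jacobian ideal J(f) in C{s,t} is {-2*s^2/3 + s*t^3, s*t/2 + t^4, s^3, s^2*t}; counting standard monomials gives mu = 8. Corank 2; j^3 = s^2*t has shape L^2 M (L != M), so D-series; mu = 8 gives D_8.

Type D8, Milnor number mu = 8.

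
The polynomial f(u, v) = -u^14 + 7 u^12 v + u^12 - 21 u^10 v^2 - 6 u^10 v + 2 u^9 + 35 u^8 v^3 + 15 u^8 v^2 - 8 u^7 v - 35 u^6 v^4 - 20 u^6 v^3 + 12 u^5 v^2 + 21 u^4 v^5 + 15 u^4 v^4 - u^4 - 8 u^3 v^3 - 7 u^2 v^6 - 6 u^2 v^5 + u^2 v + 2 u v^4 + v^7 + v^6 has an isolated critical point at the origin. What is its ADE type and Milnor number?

Type D_7, Milnor number mu = 7.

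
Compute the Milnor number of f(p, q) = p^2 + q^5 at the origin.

4

The Hessian of f at 0 is [[2, 0], [0, 0]] with rank 1, so corank 1. A Groebner basis of the Jacobian ideal J(f) in C{p,q} is {q^4, p}; counting standard monomials gives mu = 4. Corank 1: A-series; mu = 4 gives A_4.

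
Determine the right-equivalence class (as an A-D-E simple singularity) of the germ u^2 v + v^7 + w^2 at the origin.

D_{8}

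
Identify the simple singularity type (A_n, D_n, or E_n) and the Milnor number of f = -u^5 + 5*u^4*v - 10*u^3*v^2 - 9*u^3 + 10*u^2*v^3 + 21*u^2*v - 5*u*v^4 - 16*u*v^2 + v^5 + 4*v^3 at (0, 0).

The Hessian of f at 0 is [[0, 0], [0, 0]] with rank 0, so corank 2. A Groebner basis of the Jacobian ideal J(f) in C{u,v} is {243*u*v/5 + v^4 - 162*v^2/5, u*v^2 - 2*v^3/3, u^2 - 5*u*v/3 + 2*v^2/3}; counting standard monomials gives mu = 6. Corank 2; j^3 = -(u - v)*(3*u - 2*v)^2 has shape L^2 M (L != M), so D-series; mu = 6 gives D_6.

Type D6, Milnor number mu = 6.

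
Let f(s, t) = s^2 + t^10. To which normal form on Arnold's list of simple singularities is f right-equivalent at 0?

A_{9}

The Hessian of f at 0 has rank 1. Corank 1: A-series; mu = 9 gives A_9.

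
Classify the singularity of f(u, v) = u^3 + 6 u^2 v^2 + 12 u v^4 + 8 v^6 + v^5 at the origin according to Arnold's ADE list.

The Hessian of f at 0 is [[0, 0], [0, 0]] with rank 0, so corank 2. A Groebner basis of the Jacobian ideal J(f) in C{u,v} is {v^4, u^3, u^2/4 + u*v^2}; counting standard monomials gives mu = 8. Corank 2; j^3 = u^3 is a perfect cube, so E-series; the 5-jet and mu = 8 give E_8.

E_{8}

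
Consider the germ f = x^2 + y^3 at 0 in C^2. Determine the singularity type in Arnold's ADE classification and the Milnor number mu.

Type A_{2}, Milnor number mu = 2.

The Hessian of f at 0 has rank 1. Corank 1: A-series; mu = 2 gives A_2.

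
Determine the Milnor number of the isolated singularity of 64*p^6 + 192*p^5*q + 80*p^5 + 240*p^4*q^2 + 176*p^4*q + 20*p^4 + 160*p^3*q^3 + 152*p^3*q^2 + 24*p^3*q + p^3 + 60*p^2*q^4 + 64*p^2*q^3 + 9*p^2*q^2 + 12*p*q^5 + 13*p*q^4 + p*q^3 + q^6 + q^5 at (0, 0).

The Hessian of f at 0 is [[0, 0], [0, 0]] with rank 0, so corank 2. A Groebner basis of the Jacobian ideal J(f) in C{p,q} is {-3*p^2/5 + q^4 - q^3/5, p^3, p^2*q + p^2/5 + q^3/15, -p^2/5 + p*q^2 - q^3/15}; counting standard monomials gives mu = 7. Corank 2; j^3 = p^3 is a perfect cube, so E-series; the 4-jet and mu = 7 give E_7.

7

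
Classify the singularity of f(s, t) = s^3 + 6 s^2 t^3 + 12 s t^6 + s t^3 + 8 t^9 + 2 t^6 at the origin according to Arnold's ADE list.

E_{7}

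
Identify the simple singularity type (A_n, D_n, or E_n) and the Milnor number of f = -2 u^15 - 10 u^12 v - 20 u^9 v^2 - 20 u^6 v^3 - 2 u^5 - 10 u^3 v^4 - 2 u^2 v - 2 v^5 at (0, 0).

Type D_6, Milnor number mu = 6.

The Hessian of f at 0 has rank 0. Corank 2; j^3 = -2*u^2*v has shape L^2 M (L != M), so D-series; mu = 6 gives D_6.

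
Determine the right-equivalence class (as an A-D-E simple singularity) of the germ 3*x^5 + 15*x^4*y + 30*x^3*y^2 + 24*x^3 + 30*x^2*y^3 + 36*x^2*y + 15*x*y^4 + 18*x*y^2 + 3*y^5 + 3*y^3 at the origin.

The Hessian of f at 0 is [[0, 0], [0, 0]] with rank 0, so corank 2. A Groebner basis of the Jacobian ideal J(f) in C{x,y} is {y^5, x*y^3 + 5*y^4/8, x^2 + x*y + y^2/4}; counting standard monomials gives mu = 8. Corank 2; j^3 = 3*(2*x + y)^3 is a perfect cube, so E-series; the 5-jet and mu = 8 give E_8.

E8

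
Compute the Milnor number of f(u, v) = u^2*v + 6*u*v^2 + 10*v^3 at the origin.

The Hessian of f at 0 has rank 0. Corank 2; j^3 = v*(u^2 + 6*u*v + 10*v^2) splits into three distinct lines over C (the quadratic factor has nonzero discriminant), so D_4.

4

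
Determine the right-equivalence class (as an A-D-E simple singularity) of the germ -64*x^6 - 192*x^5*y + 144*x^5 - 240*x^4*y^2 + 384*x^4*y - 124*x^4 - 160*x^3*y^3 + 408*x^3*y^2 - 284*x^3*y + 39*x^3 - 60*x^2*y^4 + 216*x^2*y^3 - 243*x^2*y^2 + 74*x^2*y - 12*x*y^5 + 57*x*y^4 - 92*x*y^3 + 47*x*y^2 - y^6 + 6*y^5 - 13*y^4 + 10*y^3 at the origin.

D4

The Hessian of f at 0 has rank 0. Corank 2; j^3 = (3*x + 2*y)*(13*x^2 + 16*x*y + 5*y^2) splits into three distinct lines over C (the quadratic factor has nonzero discriminant), so D_4.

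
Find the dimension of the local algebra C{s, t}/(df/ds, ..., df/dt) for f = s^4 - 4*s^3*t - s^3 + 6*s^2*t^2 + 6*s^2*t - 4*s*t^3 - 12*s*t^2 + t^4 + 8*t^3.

The Hessian of f at 0 has rank 0. Corank 2; j^3 = -(s - 2*t)^3 is a perfect cube, so E-series; the 4-jet and mu = 6 give E_6.

6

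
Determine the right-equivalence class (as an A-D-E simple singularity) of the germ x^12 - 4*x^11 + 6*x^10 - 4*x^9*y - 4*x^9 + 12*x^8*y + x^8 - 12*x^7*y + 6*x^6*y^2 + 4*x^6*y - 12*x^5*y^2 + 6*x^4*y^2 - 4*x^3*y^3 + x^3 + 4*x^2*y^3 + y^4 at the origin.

E6

The Hessian of f at 0 has rank 0. Corank 2; j^3 = x^3 is a perfect cube, so E-series; the 4-jet and mu = 6 give E_6.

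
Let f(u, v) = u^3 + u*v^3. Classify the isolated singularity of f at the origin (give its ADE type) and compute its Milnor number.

Type E_{7}, Milnor number mu = 7.

The Hessian of f at 0 has rank 0. Corank 2; j^3 = u^3 is a perfect cube, so E-series; the 4-jet and mu = 7 give E_7.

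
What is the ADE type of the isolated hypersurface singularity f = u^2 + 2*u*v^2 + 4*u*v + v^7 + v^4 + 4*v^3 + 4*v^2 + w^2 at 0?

The Hessian of f at 0 is [[2, 4, 0], [4, 8, 0], [0, 0, 2]] with rank 2, so corank 1. A Groebner basis of the Jacobian ideal J(f) in C{u,v,w} is {u^3 + 6*u^2*v - 12*u^2 - 32*u*v + 16*u + 32*v, u + v^2 + 2*v, w}; counting standard monomials gives mu = 6. Corank 1: A-series; mu = 6 gives A_6.

A6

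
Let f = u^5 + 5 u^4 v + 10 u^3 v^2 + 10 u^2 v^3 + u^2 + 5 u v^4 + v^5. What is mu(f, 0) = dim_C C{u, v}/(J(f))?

The Hessian of f at 0 is [[2, 0], [0, 0]] with rank 1, so corank 1. A Groebner basis of the Jacobian ideal J(f) in C{u,v} is {v^4, u}; counting standard monomials gives mu = 4. Corank 1: A-series; mu = 4 gives A_4.

4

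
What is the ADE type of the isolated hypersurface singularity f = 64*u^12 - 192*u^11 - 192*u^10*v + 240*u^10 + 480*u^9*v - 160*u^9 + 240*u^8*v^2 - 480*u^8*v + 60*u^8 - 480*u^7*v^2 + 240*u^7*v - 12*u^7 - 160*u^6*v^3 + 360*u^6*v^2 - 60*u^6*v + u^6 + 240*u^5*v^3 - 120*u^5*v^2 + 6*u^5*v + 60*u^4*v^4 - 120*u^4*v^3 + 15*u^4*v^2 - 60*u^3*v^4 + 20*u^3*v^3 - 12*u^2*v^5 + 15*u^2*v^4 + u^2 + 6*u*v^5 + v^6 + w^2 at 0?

A_5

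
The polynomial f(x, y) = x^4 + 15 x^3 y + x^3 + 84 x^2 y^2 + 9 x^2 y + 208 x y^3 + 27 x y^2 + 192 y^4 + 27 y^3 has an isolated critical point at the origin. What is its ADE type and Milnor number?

Type E7, Milnor number mu = 7.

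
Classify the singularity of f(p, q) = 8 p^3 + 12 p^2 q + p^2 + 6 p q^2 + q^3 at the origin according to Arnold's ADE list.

The Hessian of f at 0 is [[2, 0], [0, 0]] with rank 1, so corank 1. A Groebner basis of the Jacobian ideal J(f) in C{p,q} is {q^2, p}; counting standard monomials gives mu = 2. Corank 1: A-series; mu = 2 gives A_2.

A_2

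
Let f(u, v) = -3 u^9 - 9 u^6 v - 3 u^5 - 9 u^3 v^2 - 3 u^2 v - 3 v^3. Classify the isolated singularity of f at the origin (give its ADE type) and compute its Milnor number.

The Hessian of f at 0 is [[0, 0], [0, 0]] with rank 0, so corank 2. A Groebner basis of the Jacobian ideal J(f) in C{u,v} is {v^3, u^2 + 3*v^2, u*v}; counting standard monomials gives mu = 4. Corank 2; j^3 = -3*v*(u^2 + v^2) splits into three distinct lines over C (the quadratic factor has nonzero discriminant), so D_4.

Type D_{4}, Milnor number mu = 4.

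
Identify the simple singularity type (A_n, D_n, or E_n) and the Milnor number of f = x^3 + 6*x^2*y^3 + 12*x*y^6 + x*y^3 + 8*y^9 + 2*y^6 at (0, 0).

Type E_{7}, Milnor number mu = 7.

The Hessian of f at 0 has rank 0. Corank 2; j^3 = x^3 is a perfect cube, so E-series; the 4-jet and mu = 7 give E_7.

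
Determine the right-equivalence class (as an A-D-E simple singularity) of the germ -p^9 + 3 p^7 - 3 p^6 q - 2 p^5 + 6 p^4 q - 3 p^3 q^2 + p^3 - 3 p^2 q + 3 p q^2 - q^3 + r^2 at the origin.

E_8

The Hessian of f at 0 has rank 1. Corank 2; j^3 = (p - q)^3 is a perfect cube, so E-series; the 5-jet and mu = 8 give E_8.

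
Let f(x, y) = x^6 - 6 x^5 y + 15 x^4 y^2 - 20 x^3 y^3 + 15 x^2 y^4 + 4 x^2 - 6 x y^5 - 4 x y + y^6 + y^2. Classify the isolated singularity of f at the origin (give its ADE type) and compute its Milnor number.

The Hessian of f at 0 is [[8, -4], [-4, 2]] with rank 1, so corank 1. A Groebner basis of the Jacobian ideal J(f) in C{x,y} is {y^5, x - y/2}; counting standard monomials gives mu = 5. Corank 1: A-series; mu = 5 gives A_5.

Type A_{5}, Milnor number mu = 5.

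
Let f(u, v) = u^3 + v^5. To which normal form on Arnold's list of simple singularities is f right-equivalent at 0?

The Hessian of f at 0 has rank 0. Corank 2; j^3 = u^3 is a perfect cube, so E-series; the 5-jet and mu = 8 give E_8.

E8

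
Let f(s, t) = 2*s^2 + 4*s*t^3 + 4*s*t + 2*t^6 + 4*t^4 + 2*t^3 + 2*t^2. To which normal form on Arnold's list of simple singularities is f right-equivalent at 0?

A_{2}

The Hessian of f at 0 has rank 1. Corank 1: A-series; mu = 2 gives A_2.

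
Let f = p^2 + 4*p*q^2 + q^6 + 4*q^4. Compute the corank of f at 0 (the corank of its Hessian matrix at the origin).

1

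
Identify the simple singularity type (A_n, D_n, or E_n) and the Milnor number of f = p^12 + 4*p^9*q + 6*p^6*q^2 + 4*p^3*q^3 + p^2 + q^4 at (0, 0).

Type A3, Milnor number mu = 3.

The Hessian of f at 0 has rank 1. Corank 1: A-series; mu = 3 gives A_3.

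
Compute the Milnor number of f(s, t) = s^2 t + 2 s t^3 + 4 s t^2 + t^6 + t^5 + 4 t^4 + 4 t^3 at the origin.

7

The Hessian of f at 0 has rank 0. Corank 2; j^3 = t*(s + 2*t)^2 has shape L^2 M (L != M), so D-series; mu = 7 gives D_7.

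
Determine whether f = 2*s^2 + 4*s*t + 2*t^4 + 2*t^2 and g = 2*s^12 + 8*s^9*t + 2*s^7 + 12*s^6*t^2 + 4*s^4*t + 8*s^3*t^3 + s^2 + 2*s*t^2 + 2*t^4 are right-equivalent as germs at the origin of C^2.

The Hessian of f at 0 has rank 1. Corank 1: A-series; mu = 3 gives A_3. The Hessian of g at 0 has rank 1. Corank 1: A-series; mu = 3 gives A_3. Both have type A_3, hence right-equivalent.

Yes.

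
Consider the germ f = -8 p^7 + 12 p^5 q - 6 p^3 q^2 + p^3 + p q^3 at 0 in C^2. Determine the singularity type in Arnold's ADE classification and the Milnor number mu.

Type E_7, Milnor number mu = 7.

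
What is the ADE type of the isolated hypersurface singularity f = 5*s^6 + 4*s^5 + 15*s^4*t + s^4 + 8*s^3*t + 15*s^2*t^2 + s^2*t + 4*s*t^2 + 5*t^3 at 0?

D_4

The Hessian of f at 0 has rank 0. Corank 2; j^3 = t*(s^2 + 4*s*t + 5*t^2) splits into three distinct lines over C (the quadratic factor has nonzero discriminant), so D_4.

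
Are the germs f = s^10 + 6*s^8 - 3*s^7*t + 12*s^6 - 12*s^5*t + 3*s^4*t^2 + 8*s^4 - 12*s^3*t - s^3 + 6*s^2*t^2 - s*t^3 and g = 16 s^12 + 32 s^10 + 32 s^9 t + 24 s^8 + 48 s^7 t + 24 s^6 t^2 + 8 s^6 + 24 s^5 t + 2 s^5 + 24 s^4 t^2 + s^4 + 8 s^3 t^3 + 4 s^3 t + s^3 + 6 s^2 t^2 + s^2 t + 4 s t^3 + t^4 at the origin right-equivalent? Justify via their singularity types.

The Hessian of f at 0 is [[0, 0], [0, 0]] with rank 0, so corank 2. A Groebner basis of the Jacobian ideal J(f) in C{s,t} is {3*s^2/4 + t^4 + t^3/4, s^3, s^2*t - s^2/4 - t^3/12, -s^2 + s*t^2 - t^3/3}; counting standard monomials gives mu = 7. Corank 2; j^3 = -s^3 is a perfect cube, so E-series; the 4-jet and mu = 7 give E_7. The Hessian of g at 0 is [[0, 0], [0, 0]] with rank 0, so corank 2. A Groebner basis of the Jacobian ideal J(g) in C{s,t} is {s*t^2, -s*t/4 + t^3, s^2 + s*t}; counting standard monomials gives mu = 5. Corank 2; j^3 = s^2*(s + t) has shape L^2 M (L != M), so D-series; mu = 5 gives D_5. f is E_7 but g is D_5, hence not right-equivalent.

No.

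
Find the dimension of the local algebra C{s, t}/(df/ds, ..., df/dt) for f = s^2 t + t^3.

The Hessian of f at 0 is [[0, 0], [0, 0]] with rank 0, so corank 2. A Groebner basis of the Jacobian ideal J(f) in C{s,t} is {t^3, s^2 + 3*t^2, s*t}; counting standard monomials gives mu = 4. Corank 2; j^3 = t*(s^2 + t^2) splits into three distinct lines over C (the quadratic factor has nonzero discriminant), so D_4.

4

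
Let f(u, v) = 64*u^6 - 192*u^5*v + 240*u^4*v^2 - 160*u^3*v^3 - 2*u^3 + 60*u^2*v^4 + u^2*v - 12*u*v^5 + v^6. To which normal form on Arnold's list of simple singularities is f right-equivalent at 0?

D7

The Hessian of f at 0 is [[0, 0], [0, 0]] with rank 0, so corank 2. A Groebner basis of the Jacobian ideal J(f) in C{u,v} is {u*v/12 + v^5, u*v^2, u^2 - u*v/2}; counting standard monomials gives mu = 7. Corank 2; j^3 = -u^2*(2*u - v) has shape L^2 M (L != M), so D-series; mu = 7 gives D_7.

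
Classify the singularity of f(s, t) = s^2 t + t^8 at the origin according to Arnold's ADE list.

The Hessian of f at 0 has rank 0. Corank 2; j^3 = s^2*t has shape L^2 M (L != M), so D-series; mu = 9 gives D_9.

D9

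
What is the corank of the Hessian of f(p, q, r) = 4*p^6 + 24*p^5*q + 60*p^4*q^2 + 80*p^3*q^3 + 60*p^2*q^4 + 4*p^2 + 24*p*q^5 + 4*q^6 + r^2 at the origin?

1

The Hessian at 0 is [[8, 0, 0], [0, 0, 0], [0, 0, 2]] of rank 2; hence corank 1.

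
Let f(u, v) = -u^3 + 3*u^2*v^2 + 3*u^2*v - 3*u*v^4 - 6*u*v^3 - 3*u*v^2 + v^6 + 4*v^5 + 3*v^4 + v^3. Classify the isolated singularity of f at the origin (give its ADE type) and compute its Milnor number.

Type E8, Milnor number mu = 8.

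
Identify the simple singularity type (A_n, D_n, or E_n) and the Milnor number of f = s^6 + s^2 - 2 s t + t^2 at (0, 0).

The Hessian of f at 0 has rank 1. Corank 1: A-series; mu = 5 gives A_5.

Type A5, Milnor number mu = 5.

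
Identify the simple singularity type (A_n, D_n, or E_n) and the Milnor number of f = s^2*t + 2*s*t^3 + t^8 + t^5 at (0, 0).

Type D9, Milnor number mu = 9.

The Hessian of f at 0 is [[0, 0], [0, 0]] with rank 0, so corank 2. A Groebner basis of the Jacobian ideal J(f) in C{s,t} is {s^4, s^3*t - s^2/8 - s*t^2/8, s^3 + s^2*t^2, s*t + t^3}; counting standard monomials gives mu = 9. Corank 2; j^3 = s^2*t has shape L^2 M (L != M), so D-series; mu = 9 gives D_9.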